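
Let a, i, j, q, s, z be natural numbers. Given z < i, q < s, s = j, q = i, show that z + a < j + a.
Since q = i and q < s, i < s. z < i, so z < s. s = j, so z < j. Then z + a < j + a.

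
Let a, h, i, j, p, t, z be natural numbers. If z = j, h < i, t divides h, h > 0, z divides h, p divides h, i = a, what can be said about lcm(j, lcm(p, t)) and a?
lcm(j, lcm(p, t)) < a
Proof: Because z = j and z divides h, j divides h. p divides h and t divides h, hence lcm(p, t) divides h. Since j divides h, lcm(j, lcm(p, t)) divides h. Since h > 0, lcm(j, lcm(p, t)) ≤ h. i = a and h < i, therefore h < a. lcm(j, lcm(p, t)) ≤ h, so lcm(j, lcm(p, t)) < a.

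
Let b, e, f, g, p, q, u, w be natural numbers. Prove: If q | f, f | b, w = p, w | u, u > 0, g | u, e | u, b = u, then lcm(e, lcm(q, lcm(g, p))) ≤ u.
Because b = u and f | b, f | u. Because q | f, q | u. Because w = p and w | u, p | u. Since g | u, lcm(g, p) | u. From q | u, lcm(q, lcm(g, p)) | u. e | u, so lcm(e, lcm(q, lcm(g, p))) | u. u > 0, so lcm(e, lcm(q, lcm(g, p))) ≤ u.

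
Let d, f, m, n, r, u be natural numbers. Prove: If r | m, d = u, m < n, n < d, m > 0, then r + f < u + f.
r | m and m > 0, so r ≤ m. Since m < n, r < n. Because d = u and n < d, n < u. Since r < n, r < u. Then r + f < u + f.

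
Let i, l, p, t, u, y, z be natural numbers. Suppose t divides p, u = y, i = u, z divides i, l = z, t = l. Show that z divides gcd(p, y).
t = l and l = z, thus t = z. Since t divides p, z divides p. From i = u and z divides i, z divides u. u = y, so z divides y. Because z divides p, z divides gcd(p, y).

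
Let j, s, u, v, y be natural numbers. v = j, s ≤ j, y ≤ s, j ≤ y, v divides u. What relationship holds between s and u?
s divides u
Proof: j ≤ y and y ≤ s, thus j ≤ s. Since s ≤ j, j = s. v = j and v divides u, so j divides u. Since j = s, s divides u.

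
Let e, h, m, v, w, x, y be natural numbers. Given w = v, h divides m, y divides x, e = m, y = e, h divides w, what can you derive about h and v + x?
h divides v + x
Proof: Since w = v and h divides w, h divides v. Since y = e and e = m, y = m. Since y divides x, m divides x. Since h divides m, h divides x. From h divides v, h divides v + x.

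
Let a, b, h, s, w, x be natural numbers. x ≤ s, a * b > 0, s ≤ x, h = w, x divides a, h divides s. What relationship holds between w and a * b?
w ≤ a * b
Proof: From x ≤ s and s ≤ x, x = s. x divides a, so s divides a. Since h divides s, h divides a. Since h = w, w divides a. Then w divides a * b. Because a * b > 0, w ≤ a * b.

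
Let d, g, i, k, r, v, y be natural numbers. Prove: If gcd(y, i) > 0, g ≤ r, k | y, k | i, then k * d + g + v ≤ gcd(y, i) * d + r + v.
From k | y and k | i, k | gcd(y, i). gcd(y, i) > 0, so k ≤ gcd(y, i). Then k * d ≤ gcd(y, i) * d. g ≤ r, so k * d + g ≤ gcd(y, i) * d + r. Then k * d + g + v ≤ gcd(y, i) * d + r + v.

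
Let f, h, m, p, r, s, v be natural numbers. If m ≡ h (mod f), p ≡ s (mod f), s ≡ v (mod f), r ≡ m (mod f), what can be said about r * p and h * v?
r * p ≡ h * v (mod f)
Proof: r ≡ m (mod f) and m ≡ h (mod f), therefore r ≡ h (mod f). Since p ≡ s (mod f) and s ≡ v (mod f), p ≡ v (mod f). Since r ≡ h (mod f), r * p ≡ h * v (mod f).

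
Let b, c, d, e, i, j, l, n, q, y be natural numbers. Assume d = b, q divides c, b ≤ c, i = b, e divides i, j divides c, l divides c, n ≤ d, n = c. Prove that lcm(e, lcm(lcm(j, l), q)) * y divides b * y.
From i = b and e divides i, e divides b. n = c and n ≤ d, thus c ≤ d. Because d = b, c ≤ b. Since b ≤ c, c = b. Because j divides c and l divides c, lcm(j, l) divides c. Since q divides c, lcm(lcm(j, l), q) divides c. Since c = b, lcm(lcm(j, l), q) divides b. Since e divides b, lcm(e, lcm(lcm(j, l), q)) divides b. Then lcm(e, lcm(lcm(j, l), q)) * y divides b * y.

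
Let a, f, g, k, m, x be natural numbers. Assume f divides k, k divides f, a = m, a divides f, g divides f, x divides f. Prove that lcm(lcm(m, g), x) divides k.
Because f divides k and k divides f, f = k. a = m and a divides f, thus m divides f. g divides f, so lcm(m, g) divides f. Since x divides f, lcm(lcm(m, g), x) divides f. f = k, so lcm(lcm(m, g), x) divides k.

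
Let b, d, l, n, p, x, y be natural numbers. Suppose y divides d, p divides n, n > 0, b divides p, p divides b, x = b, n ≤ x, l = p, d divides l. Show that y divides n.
Since p divides n and n > 0, p ≤ n. Because b divides p and p divides b, b = p. Since x = b and n ≤ x, n ≤ b. Since b = p, n ≤ p. p ≤ n, so p = n. From l = p and d divides l, d divides p. Since p = n, d divides n. Since y divides d, y divides n.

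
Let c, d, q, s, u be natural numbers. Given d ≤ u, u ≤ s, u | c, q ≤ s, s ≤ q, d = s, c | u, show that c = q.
q ≤ s and s ≤ q, so q = s. Because d = s and d ≤ u, s ≤ u. u ≤ s, so s = u. Since q = s, q = u. From u | c and c | u, u = c. Since q = u, q = c. Then c = q.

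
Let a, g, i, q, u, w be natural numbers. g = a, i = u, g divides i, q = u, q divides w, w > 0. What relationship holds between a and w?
a ≤ w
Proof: From i = u and g divides i, g divides u. Because q = u and q divides w, u divides w. g divides u, so g divides w. g = a, so a divides w. From w > 0, a ≤ w.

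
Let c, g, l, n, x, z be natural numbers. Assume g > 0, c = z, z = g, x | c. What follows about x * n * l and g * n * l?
x * n * l ≤ g * n * l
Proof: c = z and z = g, so c = g. x | c, so x | g. g > 0, so x ≤ g. Then x * n ≤ g * n. Then x * n * l ≤ g * n * l.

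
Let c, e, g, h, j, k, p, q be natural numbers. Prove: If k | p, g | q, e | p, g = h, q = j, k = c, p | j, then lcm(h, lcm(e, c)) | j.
Because q = j and g | q, g | j. Since g = h, h | j. k = c and k | p, so c | p. Since e | p, lcm(e, c) | p. p | j, so lcm(e, c) | j. Since h | j, lcm(h, lcm(e, c)) | j.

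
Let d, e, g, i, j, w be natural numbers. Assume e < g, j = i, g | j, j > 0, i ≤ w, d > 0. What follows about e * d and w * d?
e * d < w * d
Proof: Since g | j and j > 0, g ≤ j. j = i, so g ≤ i. e < g, so e < i. i ≤ w, so e < w. Since d > 0, e * d < w * d.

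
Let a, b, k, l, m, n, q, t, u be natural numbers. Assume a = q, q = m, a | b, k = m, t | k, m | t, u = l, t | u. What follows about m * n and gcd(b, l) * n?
m * n | gcd(b, l) * n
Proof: a = q and q = m, thus a = m. Since a | b, m | b. From k = m and t | k, t | m. Since m | t, t = m. u = l and t | u, therefore t | l. t = m, so m | l. m | b, so m | gcd(b, l). Then m * n | gcd(b, l) * n.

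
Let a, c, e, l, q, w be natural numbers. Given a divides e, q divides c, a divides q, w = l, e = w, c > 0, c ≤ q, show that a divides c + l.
q divides c and c > 0, thus q ≤ c. c ≤ q, so q = c. a divides q, so a divides c. From e = w and a divides e, a divides w. w = l, so a divides l. a divides c, so a divides c + l.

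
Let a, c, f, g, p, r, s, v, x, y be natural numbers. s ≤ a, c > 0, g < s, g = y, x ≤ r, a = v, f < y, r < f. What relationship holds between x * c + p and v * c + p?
x * c + p < v * c + p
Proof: g = y and g < s, so y < s. f < y, so f < s. r < f, so r < s. Because s ≤ a, r < a. x ≤ r, so x < a. Since a = v, x < v. Combined with c > 0, by multiplying by a positive, x * c < v * c. Then x * c + p < v * c + p.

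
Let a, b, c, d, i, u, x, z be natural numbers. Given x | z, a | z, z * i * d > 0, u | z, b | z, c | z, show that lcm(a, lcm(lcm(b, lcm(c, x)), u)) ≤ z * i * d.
Since c | z and x | z, lcm(c, x) | z. Since b | z, lcm(b, lcm(c, x)) | z. Since u | z, lcm(lcm(b, lcm(c, x)), u) | z. a | z, so lcm(a, lcm(lcm(b, lcm(c, x)), u)) | z. Then lcm(a, lcm(lcm(b, lcm(c, x)), u)) | z * i. Then lcm(a, lcm(lcm(b, lcm(c, x)), u)) | z * i * d. Since z * i * d > 0, lcm(a, lcm(lcm(b, lcm(c, x)), u)) ≤ z * i * d.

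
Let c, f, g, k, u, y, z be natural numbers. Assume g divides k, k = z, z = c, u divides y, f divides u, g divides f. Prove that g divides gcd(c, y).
k = z and z = c, so k = c. Since g divides k, g divides c. From g divides f and f divides u, g divides u. From u divides y, g divides y. Since g divides c, g divides gcd(c, y).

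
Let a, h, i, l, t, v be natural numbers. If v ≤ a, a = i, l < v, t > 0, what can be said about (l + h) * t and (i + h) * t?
(l + h) * t < (i + h) * t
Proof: Because a = i and v ≤ a, v ≤ i. Since l < v, l < i. Then l + h < i + h. Since t > 0, (l + h) * t < (i + h) * t.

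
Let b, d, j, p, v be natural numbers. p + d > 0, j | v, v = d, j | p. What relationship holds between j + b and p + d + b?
j + b ≤ p + d + b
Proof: From v = d and j | v, j | d. Since j | p, j | p + d. Since p + d > 0, j ≤ p + d. Then j + b ≤ p + d + b.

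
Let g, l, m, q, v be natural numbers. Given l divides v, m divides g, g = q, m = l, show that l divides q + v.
Because m = l and m divides g, l divides g. g = q, so l divides q. Since l divides v, l divides q + v.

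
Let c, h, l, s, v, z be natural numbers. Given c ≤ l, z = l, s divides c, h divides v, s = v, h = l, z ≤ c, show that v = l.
From h = l and h divides v, l divides v. From z = l and z ≤ c, l ≤ c. Since c ≤ l, c = l. s divides c, so s divides l. s = v, so v divides l. l divides v, so l = v. Then v = l.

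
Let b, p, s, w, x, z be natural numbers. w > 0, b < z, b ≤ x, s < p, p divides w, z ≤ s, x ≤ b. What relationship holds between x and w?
x < w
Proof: Because b ≤ x and x ≤ b, b = x. Since p divides w and w > 0, p ≤ w. s < p, so s < w. z ≤ s, so z < w. Because b < z, b < w. Since b = x, x < w.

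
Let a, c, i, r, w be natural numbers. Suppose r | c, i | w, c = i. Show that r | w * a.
c = i and r | c, hence r | i. Since i | w, r | w. Then r | w * a.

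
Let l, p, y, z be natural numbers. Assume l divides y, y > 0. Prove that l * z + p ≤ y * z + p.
From l divides y and y > 0, l ≤ y. By multiplying by a non-negative, l * z ≤ y * z. Then l * z + p ≤ y * z + p.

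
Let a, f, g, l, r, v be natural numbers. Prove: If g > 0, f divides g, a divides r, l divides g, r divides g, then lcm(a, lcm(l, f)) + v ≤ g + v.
From a divides r and r divides g, a divides g. Since l divides g and f divides g, lcm(l, f) divides g. Since a divides g, lcm(a, lcm(l, f)) divides g. Since g > 0, lcm(a, lcm(l, f)) ≤ g. Then lcm(a, lcm(l, f)) + v ≤ g + v.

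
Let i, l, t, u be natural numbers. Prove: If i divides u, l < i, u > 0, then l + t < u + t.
i divides u and u > 0, therefore i ≤ u. l < i, so l < u. Then l + t < u + t.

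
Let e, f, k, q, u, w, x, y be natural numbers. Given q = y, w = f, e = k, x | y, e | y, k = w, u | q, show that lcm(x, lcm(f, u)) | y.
From k = w and w = f, k = f. e = k and e | y, hence k | y. Since k = f, f | y. q = y and u | q, thus u | y. From f | y, lcm(f, u) | y. Because x | y, lcm(x, lcm(f, u)) | y.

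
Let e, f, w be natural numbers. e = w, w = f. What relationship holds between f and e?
f = e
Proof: e = w and w = f, therefore e = f. Then f = e.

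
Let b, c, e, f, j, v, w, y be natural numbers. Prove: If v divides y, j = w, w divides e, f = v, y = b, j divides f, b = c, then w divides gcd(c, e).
j = w and j divides f, therefore w divides f. f = v, so w divides v. Because y = b and b = c, y = c. From v divides y, v divides c. w divides v, so w divides c. w divides e, so w divides gcd(c, e).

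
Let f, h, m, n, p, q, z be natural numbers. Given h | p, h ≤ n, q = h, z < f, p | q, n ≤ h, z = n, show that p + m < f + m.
n ≤ h and h ≤ n, therefore n = h. q = h and p | q, so p | h. Since h | p, h = p. From n = h, n = p. Because z = n and z < f, n < f. n = p, so p < f. Then p + m < f + m.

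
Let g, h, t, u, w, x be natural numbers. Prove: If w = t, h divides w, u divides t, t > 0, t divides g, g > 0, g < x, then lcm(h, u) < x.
Since w = t and h divides w, h divides t. Since u divides t, lcm(h, u) divides t. t > 0, so lcm(h, u) ≤ t. Because t divides g and g > 0, t ≤ g. lcm(h, u) ≤ t, so lcm(h, u) ≤ g. Since g < x, lcm(h, u) < x.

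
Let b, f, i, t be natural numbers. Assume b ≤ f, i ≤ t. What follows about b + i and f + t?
b + i ≤ f + t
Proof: b ≤ f and i ≤ t. By adding inequalities, b + i ≤ f + t.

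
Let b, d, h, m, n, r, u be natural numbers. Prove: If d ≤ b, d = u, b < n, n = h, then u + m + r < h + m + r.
d ≤ b and b < n, so d < n. Since n = h, d < h. Since d = u, u < h. Then u + m < h + m. Then u + m + r < h + m + r.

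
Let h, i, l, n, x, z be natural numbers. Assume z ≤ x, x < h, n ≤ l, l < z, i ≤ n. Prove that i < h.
Since i ≤ n and n ≤ l, i ≤ l. Because l < z, i < z. z ≤ x and x < h, so z < h. Because i < z, i < h.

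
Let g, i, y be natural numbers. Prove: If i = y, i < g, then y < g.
i = y and i < g. By substitution, y < g.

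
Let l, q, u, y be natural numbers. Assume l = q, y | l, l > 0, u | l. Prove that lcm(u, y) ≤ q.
Because u | l and y | l, lcm(u, y) | l. Since l > 0, lcm(u, y) ≤ l. Since l = q, lcm(u, y) ≤ q.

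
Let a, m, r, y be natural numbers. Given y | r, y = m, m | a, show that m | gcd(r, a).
Since y = m and y | r, m | r. Since m | a, m | gcd(r, a).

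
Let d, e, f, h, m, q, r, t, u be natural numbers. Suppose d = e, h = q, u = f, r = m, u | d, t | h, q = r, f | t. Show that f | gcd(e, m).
u = f and u | d, hence f | d. d = e, so f | e. Because h = q and q = r, h = r. r = m, so h = m. f | t and t | h, so f | h. h = m, so f | m. Since f | e, f | gcd(e, m).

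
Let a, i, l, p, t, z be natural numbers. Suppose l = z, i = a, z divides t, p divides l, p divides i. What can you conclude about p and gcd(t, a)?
p divides gcd(t, a)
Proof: Since l = z and p divides l, p divides z. Since z divides t, p divides t. i = a and p divides i, therefore p divides a. p divides t, so p divides gcd(t, a).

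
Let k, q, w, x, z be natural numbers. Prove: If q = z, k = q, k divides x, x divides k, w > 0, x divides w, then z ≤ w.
From x divides k and k divides x, x = k. From k = q and q = z, k = z. Since x = k, x = z. x divides w, so z divides w. w > 0, so z ≤ w.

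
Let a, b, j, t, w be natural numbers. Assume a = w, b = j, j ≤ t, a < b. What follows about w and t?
w < t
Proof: Because b = j and a < b, a < j. a = w, so w < j. j ≤ t, so w < t.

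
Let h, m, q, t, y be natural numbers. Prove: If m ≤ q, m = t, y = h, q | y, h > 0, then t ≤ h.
m = t and m ≤ q, hence t ≤ q. y = h and q | y, hence q | h. h > 0, so q ≤ h. t ≤ q, so t ≤ h.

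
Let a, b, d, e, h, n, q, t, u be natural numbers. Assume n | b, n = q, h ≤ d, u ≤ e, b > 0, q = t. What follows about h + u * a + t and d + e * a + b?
h + u * a + t ≤ d + e * a + b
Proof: Since u ≤ e, u * a ≤ e * a. h ≤ d, so h + u * a ≤ d + e * a. n = q and n | b, so q | b. Because b > 0, q ≤ b. Since q = t, t ≤ b. Since h + u * a ≤ d + e * a, h + u * a + t ≤ d + e * a + b.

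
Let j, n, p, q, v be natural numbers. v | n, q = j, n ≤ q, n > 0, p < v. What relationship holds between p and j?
p < j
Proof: Because v | n and n > 0, v ≤ n. n ≤ q, so v ≤ q. p < v, so p < q. q = j, so p < j.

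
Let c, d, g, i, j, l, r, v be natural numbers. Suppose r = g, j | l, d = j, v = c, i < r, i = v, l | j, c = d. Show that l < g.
c = d and d = j, thus c = j. j | l and l | j, therefore j = l. Since c = j, c = l. i = v and i < r, therefore v < r. Because v = c, c < r. Since r = g, c < g. c = l, so l < g.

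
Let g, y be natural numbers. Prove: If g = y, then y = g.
From g = y, by symmetry, y = g.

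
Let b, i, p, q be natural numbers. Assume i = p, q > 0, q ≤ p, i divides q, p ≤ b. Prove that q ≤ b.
From i divides q and q > 0, i ≤ q. From i = p, p ≤ q. q ≤ p, so p = q. p ≤ b, so q ≤ b.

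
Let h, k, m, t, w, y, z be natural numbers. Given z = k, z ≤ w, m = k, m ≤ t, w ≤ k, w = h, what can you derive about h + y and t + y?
h + y ≤ t + y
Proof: z = k and z ≤ w, therefore k ≤ w. Since w ≤ k, k = w. w = h, so k = h. m = k and m ≤ t, hence k ≤ t. k = h, so h ≤ t. Then h + y ≤ t + y.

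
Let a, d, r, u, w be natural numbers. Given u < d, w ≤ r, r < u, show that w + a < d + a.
Since r < u and u < d, r < d. w ≤ r, so w < d. Then w + a < d + a.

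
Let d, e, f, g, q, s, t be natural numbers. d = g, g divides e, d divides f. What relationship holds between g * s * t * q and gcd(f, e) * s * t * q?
g * s * t * q divides gcd(f, e) * s * t * q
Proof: d = g and d divides f, hence g divides f. Since g divides e, g divides gcd(f, e). Then g * s divides gcd(f, e) * s. Then g * s * t divides gcd(f, e) * s * t. Then g * s * t * q divides gcd(f, e) * s * t * q.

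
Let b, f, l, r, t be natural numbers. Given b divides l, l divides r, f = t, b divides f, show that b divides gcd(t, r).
f = t and b divides f, thus b divides t. b divides l and l divides r, hence b divides r. b divides t, so b divides gcd(t, r).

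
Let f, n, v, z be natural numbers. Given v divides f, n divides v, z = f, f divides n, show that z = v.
f divides n and n divides v, therefore f divides v. v divides f, so f = v. Since z = f, z = v.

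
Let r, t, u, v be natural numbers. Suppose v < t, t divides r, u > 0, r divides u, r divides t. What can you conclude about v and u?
v < u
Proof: r divides t and t divides r, therefore r = t. Since r divides u, t divides u. From u > 0, t ≤ u. Since v < t, v < u.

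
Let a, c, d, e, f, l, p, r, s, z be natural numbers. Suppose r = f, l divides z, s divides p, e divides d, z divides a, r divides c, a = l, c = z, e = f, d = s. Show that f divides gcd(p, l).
e = f and e divides d, thus f divides d. Since d = s, f divides s. Because s divides p, f divides p. a = l and z divides a, thus z divides l. Since l divides z, z = l. c = z, so c = l. r = f and r divides c, therefore f divides c. c = l, so f divides l. Since f divides p, f divides gcd(p, l).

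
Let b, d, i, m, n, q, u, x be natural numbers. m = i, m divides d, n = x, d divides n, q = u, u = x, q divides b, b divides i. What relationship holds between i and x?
i = x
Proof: n = x and d divides n, hence d divides x. Since m divides d, m divides x. m = i, so i divides x. q = u and u = x, hence q = x. q divides b and b divides i, hence q divides i. q = x, so x divides i. i divides x, so i = x.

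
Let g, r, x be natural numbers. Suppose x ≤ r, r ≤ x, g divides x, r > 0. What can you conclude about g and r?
g ≤ r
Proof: x ≤ r and r ≤ x, thus x = r. g divides x, so g divides r. r > 0, so g ≤ r.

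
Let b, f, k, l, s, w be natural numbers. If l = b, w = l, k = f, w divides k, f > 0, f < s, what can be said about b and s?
b < s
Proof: Since k = f and w divides k, w divides f. From w = l, l divides f. Since f > 0, l ≤ f. Since f < s, l < s. Since l = b, b < s.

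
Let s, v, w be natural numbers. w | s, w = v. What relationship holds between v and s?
v | s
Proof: w = v and w | s. By substitution, v | s.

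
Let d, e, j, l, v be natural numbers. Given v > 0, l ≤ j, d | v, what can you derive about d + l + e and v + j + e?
d + l + e ≤ v + j + e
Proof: Because d | v and v > 0, d ≤ v. Since l ≤ j, d + l ≤ v + j. Then d + l + e ≤ v + j + e.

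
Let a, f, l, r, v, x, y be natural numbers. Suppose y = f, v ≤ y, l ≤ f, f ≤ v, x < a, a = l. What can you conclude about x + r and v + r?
x + r < v + r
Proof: Because y = f and v ≤ y, v ≤ f. Since f ≤ v, f = v. a = l and x < a, thus x < l. l ≤ f, so x < f. f = v, so x < v. Then x + r < v + r.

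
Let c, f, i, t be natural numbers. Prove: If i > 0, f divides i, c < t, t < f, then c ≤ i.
f divides i and i > 0, so f ≤ i. t < f, so t < i. Because c < t, c < i. Then c ≤ i.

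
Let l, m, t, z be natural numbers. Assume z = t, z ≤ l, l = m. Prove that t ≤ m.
From z = t and z ≤ l, t ≤ l. l = m, so t ≤ m.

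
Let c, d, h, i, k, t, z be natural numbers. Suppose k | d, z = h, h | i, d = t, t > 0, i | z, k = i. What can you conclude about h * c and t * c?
h * c ≤ t * c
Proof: From z = h and i | z, i | h. Since h | i, i = h. Since k = i and k | d, i | d. d = t, so i | t. i = h, so h | t. Since t > 0, h ≤ t. Then h * c ≤ t * c.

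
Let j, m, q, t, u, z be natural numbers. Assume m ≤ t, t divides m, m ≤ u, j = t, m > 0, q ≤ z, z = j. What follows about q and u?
q ≤ u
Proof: t divides m and m > 0, therefore t ≤ m. m ≤ t, so t = m. Because z = j and q ≤ z, q ≤ j. j = t, so q ≤ t. Because t = m, q ≤ m. m ≤ u, so q ≤ u.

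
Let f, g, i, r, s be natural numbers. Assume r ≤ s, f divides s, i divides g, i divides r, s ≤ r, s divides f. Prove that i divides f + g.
From r ≤ s and s ≤ r, r = s. Because s divides f and f divides s, s = f. Since r = s, r = f. i divides r, so i divides f. i divides g, so i divides f + g.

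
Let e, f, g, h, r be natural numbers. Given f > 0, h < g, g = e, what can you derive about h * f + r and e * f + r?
h * f + r < e * f + r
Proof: g = e and h < g, so h < e. Since f > 0, h * f < e * f. Then h * f + r < e * f + r.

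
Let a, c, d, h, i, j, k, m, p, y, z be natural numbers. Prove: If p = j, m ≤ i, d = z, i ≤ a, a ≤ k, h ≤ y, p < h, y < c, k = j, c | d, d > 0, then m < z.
m ≤ i and i ≤ a, hence m ≤ a. Since k = j and a ≤ k, a ≤ j. p < h and h ≤ y, thus p < y. y < c, so p < c. p = j, so j < c. c | d and d > 0, thus c ≤ d. j < c, so j < d. Because a ≤ j, a < d. Since d = z, a < z. m ≤ a, so m < z.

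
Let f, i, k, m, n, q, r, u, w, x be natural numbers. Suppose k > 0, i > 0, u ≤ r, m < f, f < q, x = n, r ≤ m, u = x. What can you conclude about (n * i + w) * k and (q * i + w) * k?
(n * i + w) * k < (q * i + w) * k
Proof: u = x and x = n, hence u = n. r ≤ m and m < f, hence r < f. u ≤ r, so u < f. Since f < q, u < q. u = n, so n < q. Since i > 0, n * i < q * i. Then n * i + w < q * i + w. Because k > 0, (n * i + w) * k < (q * i + w) * k.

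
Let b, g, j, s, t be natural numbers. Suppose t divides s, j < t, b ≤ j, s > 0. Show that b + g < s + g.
b ≤ j and j < t, so b < t. t divides s and s > 0, thus t ≤ s. b < t, so b < s. Then b + g < s + g.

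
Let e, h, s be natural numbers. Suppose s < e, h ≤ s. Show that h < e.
From h ≤ s and s < e, by transitivity, h < e.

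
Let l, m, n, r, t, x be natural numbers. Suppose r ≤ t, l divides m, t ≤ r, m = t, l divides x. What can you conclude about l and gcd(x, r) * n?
l divides gcd(x, r) * n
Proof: t ≤ r and r ≤ t, thus t = r. m = t, so m = r. From l divides m, l divides r. Since l divides x, l divides gcd(x, r). Then l divides gcd(x, r) * n.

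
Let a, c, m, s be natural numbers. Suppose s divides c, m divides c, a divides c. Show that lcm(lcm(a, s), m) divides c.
a divides c and s divides c, therefore lcm(a, s) divides c. Since m divides c, lcm(lcm(a, s), m) divides c.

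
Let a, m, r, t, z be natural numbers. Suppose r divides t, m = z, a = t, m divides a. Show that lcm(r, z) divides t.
m = z and m divides a, therefore z divides a. a = t, so z divides t. r divides t, so lcm(r, z) divides t.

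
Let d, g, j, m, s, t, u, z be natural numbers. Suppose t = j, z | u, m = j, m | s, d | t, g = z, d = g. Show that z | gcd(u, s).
Because d = g and g = z, d = z. Since d | t, z | t. t = j, so z | j. From m = j and m | s, j | s. z | j, so z | s. Since z | u, z | gcd(u, s).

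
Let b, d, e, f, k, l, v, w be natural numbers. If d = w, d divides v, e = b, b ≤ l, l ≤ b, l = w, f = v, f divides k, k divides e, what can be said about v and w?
v = w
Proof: Because d = w and d divides v, w divides v. Since b ≤ l and l ≤ b, b = l. e = b, so e = l. l = w, so e = w. Since f = v and f divides k, v divides k. Since k divides e, v divides e. Because e = w, v divides w. w divides v, so w = v. Then v = w.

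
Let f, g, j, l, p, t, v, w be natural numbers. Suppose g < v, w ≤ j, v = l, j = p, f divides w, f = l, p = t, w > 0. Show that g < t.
Because v = l and g < v, g < l. f = l and f divides w, so l divides w. w > 0, so l ≤ w. j = p and p = t, hence j = t. w ≤ j, so w ≤ t. l ≤ w, so l ≤ t. g < l, so g < t.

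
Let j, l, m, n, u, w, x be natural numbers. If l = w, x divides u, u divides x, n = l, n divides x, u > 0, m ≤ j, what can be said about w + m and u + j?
w + m ≤ u + j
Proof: x divides u and u divides x, thus x = u. Because n = l and n divides x, l divides x. Since x = u, l divides u. Since u > 0, l ≤ u. l = w, so w ≤ u. Because m ≤ j, w + m ≤ u + j.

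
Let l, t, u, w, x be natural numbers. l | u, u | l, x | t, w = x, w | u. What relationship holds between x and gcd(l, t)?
x | gcd(l, t)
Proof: u | l and l | u, so u = l. w | u, so w | l. Since w = x, x | l. x | t, so x | gcd(l, t).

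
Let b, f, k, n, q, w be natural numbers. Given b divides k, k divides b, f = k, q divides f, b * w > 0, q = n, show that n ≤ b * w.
k divides b and b divides k, hence k = b. f = k, so f = b. q = n and q divides f, therefore n divides f. f = b, so n divides b. Then n divides b * w. Because b * w > 0, n ≤ b * w.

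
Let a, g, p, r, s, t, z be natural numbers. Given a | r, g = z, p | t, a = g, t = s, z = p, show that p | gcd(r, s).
Because a = g and g = z, a = z. Because z = p, a = p. Since a | r, p | r. t = s and p | t, hence p | s. Since p | r, p | gcd(r, s).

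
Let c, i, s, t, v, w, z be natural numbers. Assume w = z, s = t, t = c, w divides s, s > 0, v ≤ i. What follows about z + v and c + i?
z + v ≤ c + i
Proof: s = t and t = c, therefore s = c. From w divides s and s > 0, w ≤ s. s = c, so w ≤ c. w = z, so z ≤ c. v ≤ i, so z + v ≤ c + i.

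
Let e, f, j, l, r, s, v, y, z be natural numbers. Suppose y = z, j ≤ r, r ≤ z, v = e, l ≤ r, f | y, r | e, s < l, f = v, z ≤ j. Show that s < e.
z ≤ j and j ≤ r, hence z ≤ r. Since r ≤ z, z = r. f = v and v = e, hence f = e. y = z and f | y, so f | z. f = e, so e | z. Since z = r, e | r. From r | e, r = e. s < l and l ≤ r, hence s < r. Because r = e, s < e.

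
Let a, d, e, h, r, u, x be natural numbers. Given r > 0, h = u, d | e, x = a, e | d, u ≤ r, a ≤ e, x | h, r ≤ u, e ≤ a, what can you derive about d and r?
d ≤ r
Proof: u ≤ r and r ≤ u, so u = r. a ≤ e and e ≤ a, so a = e. e | d and d | e, therefore e = d. From a = e, a = d. h = u and x | h, therefore x | u. x = a, so a | u. a = d, so d | u. Since u = r, d | r. Since r > 0, d ≤ r.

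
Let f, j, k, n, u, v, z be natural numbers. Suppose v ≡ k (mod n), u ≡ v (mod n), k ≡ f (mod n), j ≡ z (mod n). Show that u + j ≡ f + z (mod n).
u ≡ v (mod n) and v ≡ k (mod n), therefore u ≡ k (mod n). Since k ≡ f (mod n), u ≡ f (mod n). From j ≡ z (mod n), u + j ≡ f + z (mod n).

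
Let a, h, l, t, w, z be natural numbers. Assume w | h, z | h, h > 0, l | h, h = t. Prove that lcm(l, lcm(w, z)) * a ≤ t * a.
From w | h and z | h, lcm(w, z) | h. Since l | h, lcm(l, lcm(w, z)) | h. Since h > 0, lcm(l, lcm(w, z)) ≤ h. h = t, so lcm(l, lcm(w, z)) ≤ t. Then lcm(l, lcm(w, z)) * a ≤ t * a.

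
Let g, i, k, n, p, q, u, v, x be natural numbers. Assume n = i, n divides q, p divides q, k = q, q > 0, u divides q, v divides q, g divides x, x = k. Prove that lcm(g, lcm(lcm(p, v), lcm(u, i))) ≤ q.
From x = k and g divides x, g divides k. Since k = q, g divides q. p divides q and v divides q, thus lcm(p, v) divides q. n = i and n divides q, so i divides q. u divides q, so lcm(u, i) divides q. Since lcm(p, v) divides q, lcm(lcm(p, v), lcm(u, i)) divides q. Since g divides q, lcm(g, lcm(lcm(p, v), lcm(u, i))) divides q. Since q > 0, lcm(g, lcm(lcm(p, v), lcm(u, i))) ≤ q.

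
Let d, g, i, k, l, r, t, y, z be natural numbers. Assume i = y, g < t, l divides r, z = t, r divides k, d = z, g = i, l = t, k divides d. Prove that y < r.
From l = t and l divides r, t divides r. d = z and z = t, so d = t. r divides k and k divides d, so r divides d. Because d = t, r divides t. From t divides r, t = r. g = i and i = y, so g = y. Since g < t, y < t. t = r, so y < r.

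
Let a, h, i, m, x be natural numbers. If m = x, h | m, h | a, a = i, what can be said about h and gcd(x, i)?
h | gcd(x, i)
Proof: m = x and h | m, thus h | x. Because a = i and h | a, h | i. Because h | x, h | gcd(x, i).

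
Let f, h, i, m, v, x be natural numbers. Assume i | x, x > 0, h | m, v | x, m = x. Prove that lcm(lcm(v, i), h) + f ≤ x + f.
From v | x and i | x, lcm(v, i) | x. Because m = x and h | m, h | x. Since lcm(v, i) | x, lcm(lcm(v, i), h) | x. Since x > 0, lcm(lcm(v, i), h) ≤ x. Then lcm(lcm(v, i), h) + f ≤ x + f.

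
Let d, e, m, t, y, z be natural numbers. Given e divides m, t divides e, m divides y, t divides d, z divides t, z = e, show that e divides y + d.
e divides m and m divides y, hence e divides y. z = e and z divides t, thus e divides t. t divides e, so t = e. t divides d, so e divides d. From e divides y, e divides y + d.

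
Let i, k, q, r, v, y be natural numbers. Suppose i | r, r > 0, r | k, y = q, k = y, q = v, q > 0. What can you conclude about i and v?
i ≤ v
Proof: i | r and r > 0, so i ≤ r. Since k = y and y = q, k = q. r | k, so r | q. q > 0, so r ≤ q. Since q = v, r ≤ v. Since i ≤ r, i ≤ v.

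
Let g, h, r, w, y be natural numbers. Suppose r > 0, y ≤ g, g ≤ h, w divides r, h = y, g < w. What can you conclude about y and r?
y < r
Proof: h = y and g ≤ h, therefore g ≤ y. Since y ≤ g, g = y. From w divides r and r > 0, w ≤ r. Since g < w, g < r. g = y, so y < r.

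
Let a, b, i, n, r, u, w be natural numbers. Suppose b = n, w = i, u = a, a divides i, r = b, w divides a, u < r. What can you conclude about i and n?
i < n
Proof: w = i and w divides a, hence i divides a. a divides i, so a = i. Since u = a, u = i. r = b and b = n, therefore r = n. Since u < r, u < n. Because u = i, i < n.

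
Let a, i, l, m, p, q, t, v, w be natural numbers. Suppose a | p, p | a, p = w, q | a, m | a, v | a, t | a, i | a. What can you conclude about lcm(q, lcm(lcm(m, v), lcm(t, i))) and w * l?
lcm(q, lcm(lcm(m, v), lcm(t, i))) | w * l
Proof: Since a | p and p | a, a = p. p = w, so a = w. m | a and v | a, so lcm(m, v) | a. Since t | a and i | a, lcm(t, i) | a. Since lcm(m, v) | a, lcm(lcm(m, v), lcm(t, i)) | a. q | a, so lcm(q, lcm(lcm(m, v), lcm(t, i))) | a. a = w, so lcm(q, lcm(lcm(m, v), lcm(t, i))) | w. Then lcm(q, lcm(lcm(m, v), lcm(t, i))) | w * l.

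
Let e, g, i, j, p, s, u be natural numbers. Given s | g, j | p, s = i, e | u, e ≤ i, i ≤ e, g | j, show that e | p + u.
From i ≤ e and e ≤ i, i = e. Since s = i, s = e. s | g and g | j, therefore s | j. j | p, so s | p. Because s = e, e | p. e | u, so e | p + u.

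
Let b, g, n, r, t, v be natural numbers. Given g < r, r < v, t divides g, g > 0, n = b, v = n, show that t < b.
From t divides g and g > 0, t ≤ g. v = n and n = b, therefore v = b. Since g < r and r < v, g < v. v = b, so g < b. Because t ≤ g, t < b.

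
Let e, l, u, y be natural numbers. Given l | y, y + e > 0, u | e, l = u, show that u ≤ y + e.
l = u and l | y, thus u | y. Since u | e, u | y + e. y + e > 0, so u ≤ y + e.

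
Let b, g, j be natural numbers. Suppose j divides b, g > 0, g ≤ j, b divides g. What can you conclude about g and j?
g = j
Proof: j divides b and b divides g, therefore j divides g. From g > 0, j ≤ g. g ≤ j, so g = j.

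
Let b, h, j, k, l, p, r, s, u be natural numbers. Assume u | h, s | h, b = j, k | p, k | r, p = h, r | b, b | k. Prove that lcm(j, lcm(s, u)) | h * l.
Because k | r and r | b, k | b. b | k, so k = b. From k | p, b | p. p = h, so b | h. b = j, so j | h. s | h and u | h, therefore lcm(s, u) | h. Since j | h, lcm(j, lcm(s, u)) | h. Then lcm(j, lcm(s, u)) | h * l.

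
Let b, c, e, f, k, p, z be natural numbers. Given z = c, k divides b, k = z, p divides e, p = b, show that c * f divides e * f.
Since k = z and z = c, k = c. k divides b, so c divides b. Since p = b and p divides e, b divides e. Since c divides b, c divides e. Then c * f divides e * f.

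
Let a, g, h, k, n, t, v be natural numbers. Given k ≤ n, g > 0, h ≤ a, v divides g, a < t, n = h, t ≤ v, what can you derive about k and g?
k < g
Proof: Because n = h and k ≤ n, k ≤ h. h ≤ a and a < t, therefore h < t. Since k ≤ h, k < t. t ≤ v, so k < v. v divides g and g > 0, therefore v ≤ g. Since k < v, k < g.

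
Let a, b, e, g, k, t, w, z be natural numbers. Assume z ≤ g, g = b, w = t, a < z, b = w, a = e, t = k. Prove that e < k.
Since w = t and t = k, w = k. a = e and a < z, so e < z. g = b and b = w, so g = w. z ≤ g, so z ≤ w. Since e < z, e < w. Since w = k, e < k.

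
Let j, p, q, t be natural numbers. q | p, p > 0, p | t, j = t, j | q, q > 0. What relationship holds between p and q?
p = q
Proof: q | p and p > 0, thus q ≤ p. Since j = t and j | q, t | q. From p | t, p | q. Since q > 0, p ≤ q. From q ≤ p, q = p. Then p = q.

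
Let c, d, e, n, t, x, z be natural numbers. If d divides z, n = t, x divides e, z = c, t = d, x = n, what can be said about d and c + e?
d divides c + e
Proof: Because z = c and d divides z, d divides c. x = n and n = t, thus x = t. Since t = d, x = d. Since x divides e, d divides e. Since d divides c, d divides c + e.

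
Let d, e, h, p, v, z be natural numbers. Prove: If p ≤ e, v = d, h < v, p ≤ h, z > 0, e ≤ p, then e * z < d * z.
p ≤ e and e ≤ p, therefore p = e. Since v = d and h < v, h < d. p ≤ h, so p < d. p = e, so e < d. Combined with z > 0, by multiplying by a positive, e * z < d * z.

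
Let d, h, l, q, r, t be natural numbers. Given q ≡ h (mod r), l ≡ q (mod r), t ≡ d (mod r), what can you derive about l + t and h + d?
l + t ≡ h + d (mod r)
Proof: l ≡ q (mod r) and q ≡ h (mod r), therefore l ≡ h (mod r). t ≡ d (mod r), so l + t ≡ h + d (mod r).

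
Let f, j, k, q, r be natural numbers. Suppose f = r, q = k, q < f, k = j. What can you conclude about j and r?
j < r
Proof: q = k and q < f, hence k < f. Because k = j, j < f. Because f = r, j < r.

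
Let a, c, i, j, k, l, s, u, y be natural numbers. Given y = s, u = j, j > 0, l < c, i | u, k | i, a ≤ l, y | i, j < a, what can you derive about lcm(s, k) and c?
lcm(s, k) < c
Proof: y = s and y | i, therefore s | i. Since k | i, lcm(s, k) | i. i | u, so lcm(s, k) | u. Since u = j, lcm(s, k) | j. j > 0, so lcm(s, k) ≤ j. j < a, so lcm(s, k) < a. Because a ≤ l and l < c, a < c. Since lcm(s, k) < a, lcm(s, k) < c.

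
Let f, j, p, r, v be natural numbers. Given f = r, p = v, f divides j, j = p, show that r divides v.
j = p and p = v, thus j = v. Because f = r and f divides j, r divides j. Since j = v, r divides v.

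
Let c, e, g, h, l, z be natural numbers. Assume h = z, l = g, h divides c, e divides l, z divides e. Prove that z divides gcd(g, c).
From z divides e and e divides l, z divides l. Since l = g, z divides g. h = z and h divides c, thus z divides c. Since z divides g, z divides gcd(g, c).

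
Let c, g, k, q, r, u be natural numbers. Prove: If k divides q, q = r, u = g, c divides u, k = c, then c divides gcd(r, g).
k = c and k divides q, so c divides q. Since q = r, c divides r. Because u = g and c divides u, c divides g. Since c divides r, c divides gcd(r, g).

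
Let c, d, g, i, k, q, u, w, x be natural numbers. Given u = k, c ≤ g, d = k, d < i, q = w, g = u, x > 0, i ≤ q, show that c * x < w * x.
Because g = u and u = k, g = k. c ≤ g, so c ≤ k. Because d < i and i ≤ q, d < q. Since q = w, d < w. From d = k, k < w. Since c ≤ k, c < w. Since x > 0, c * x < w * x.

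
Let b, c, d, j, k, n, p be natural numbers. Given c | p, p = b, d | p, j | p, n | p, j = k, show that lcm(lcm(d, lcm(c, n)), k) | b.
c | p and n | p, hence lcm(c, n) | p. Because d | p, lcm(d, lcm(c, n)) | p. j = k and j | p, so k | p. Because lcm(d, lcm(c, n)) | p, lcm(lcm(d, lcm(c, n)), k) | p. Since p = b, lcm(lcm(d, lcm(c, n)), k) | b.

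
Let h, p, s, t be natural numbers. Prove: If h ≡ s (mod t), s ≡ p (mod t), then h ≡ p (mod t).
h ≡ s (mod t) and s ≡ p (mod t). By transitivity, h ≡ p (mod t).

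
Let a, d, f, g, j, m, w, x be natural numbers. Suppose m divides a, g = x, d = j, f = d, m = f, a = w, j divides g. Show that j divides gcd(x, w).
Since g = x and j divides g, j divides x. f = d and d = j, so f = j. From a = w and m divides a, m divides w. m = f, so f divides w. Since f = j, j divides w. Since j divides x, j divides gcd(x, w).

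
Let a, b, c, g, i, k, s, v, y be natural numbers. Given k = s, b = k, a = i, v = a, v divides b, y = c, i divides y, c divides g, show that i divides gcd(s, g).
v = a and v divides b, therefore a divides b. a = i, so i divides b. Because b = k, i divides k. Since k = s, i divides s. y = c and i divides y, therefore i divides c. Since c divides g, i divides g. Since i divides s, i divides gcd(s, g).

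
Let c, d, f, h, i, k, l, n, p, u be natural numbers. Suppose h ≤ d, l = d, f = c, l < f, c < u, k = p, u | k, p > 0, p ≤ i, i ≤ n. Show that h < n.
f = c and l < f, hence l < c. Since l = d, d < c. Since c < u, d < u. k = p and u | k, so u | p. p > 0, so u ≤ p. Since d < u, d < p. Since p ≤ i and i ≤ n, p ≤ n. Since d < p, d < n. Since h ≤ d, h < n.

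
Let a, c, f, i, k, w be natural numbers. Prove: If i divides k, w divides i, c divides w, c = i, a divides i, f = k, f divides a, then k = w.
f = k and f divides a, so k divides a. a divides i, so k divides i. i divides k, so k = i. Because c = i and c divides w, i divides w. w divides i, so i = w. Since k = i, k = w.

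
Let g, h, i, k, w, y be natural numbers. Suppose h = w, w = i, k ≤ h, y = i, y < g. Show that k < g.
h = w and w = i, therefore h = i. k ≤ h, so k ≤ i. y = i and y < g, so i < g. k ≤ i, so k < g.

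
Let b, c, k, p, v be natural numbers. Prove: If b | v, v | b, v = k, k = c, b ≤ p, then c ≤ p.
b | v and v | b, so b = v. v = k, so b = k. Since k = c, b = c. Since b ≤ p, c ≤ p.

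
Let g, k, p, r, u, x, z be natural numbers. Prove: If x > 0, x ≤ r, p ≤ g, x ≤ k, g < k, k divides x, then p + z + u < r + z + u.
Because k divides x and x > 0, k ≤ x. x ≤ k, so x = k. x ≤ r, so k ≤ r. From g < k, g < r. p ≤ g, so p < r. Then p + z < r + z. Then p + z + u < r + z + u.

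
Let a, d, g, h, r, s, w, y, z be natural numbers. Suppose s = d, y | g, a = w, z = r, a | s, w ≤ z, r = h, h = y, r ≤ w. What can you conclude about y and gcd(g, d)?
y | gcd(g, d)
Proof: From z = r and w ≤ z, w ≤ r. Because r ≤ w, w = r. Because r = h, w = h. Since h = y, w = y. Because a = w and a | s, w | s. s = d, so w | d. From w = y, y | d. Since y | g, y | gcd(g, d).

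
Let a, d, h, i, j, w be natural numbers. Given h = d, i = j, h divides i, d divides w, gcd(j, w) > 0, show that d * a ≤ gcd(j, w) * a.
i = j and h divides i, hence h divides j. Since h = d, d divides j. Since d divides w, d divides gcd(j, w). Since gcd(j, w) > 0, d ≤ gcd(j, w). By multiplying by a non-negative, d * a ≤ gcd(j, w) * a.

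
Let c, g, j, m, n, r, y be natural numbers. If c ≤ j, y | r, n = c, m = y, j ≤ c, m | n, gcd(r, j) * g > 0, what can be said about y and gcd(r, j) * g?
y ≤ gcd(r, j) * g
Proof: c ≤ j and j ≤ c, so c = j. Since n = c, n = j. m = y and m | n, therefore y | n. From n = j, y | j. Since y | r, y | gcd(r, j). Then y | gcd(r, j) * g. gcd(r, j) * g > 0, so y ≤ gcd(r, j) * g.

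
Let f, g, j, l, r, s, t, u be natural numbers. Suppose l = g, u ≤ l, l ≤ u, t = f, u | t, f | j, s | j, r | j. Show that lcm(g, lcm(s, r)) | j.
u ≤ l and l ≤ u, thus u = l. Since t = f and u | t, u | f. f | j, so u | j. Since u = l, l | j. Since l = g, g | j. s | j and r | j, hence lcm(s, r) | j. Since g | j, lcm(g, lcm(s, r)) | j.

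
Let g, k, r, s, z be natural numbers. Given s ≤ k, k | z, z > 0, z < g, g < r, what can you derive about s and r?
s < r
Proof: Since k | z and z > 0, k ≤ z. Since s ≤ k, s ≤ z. Since z < g and g < r, z < r. s ≤ z, so s < r.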